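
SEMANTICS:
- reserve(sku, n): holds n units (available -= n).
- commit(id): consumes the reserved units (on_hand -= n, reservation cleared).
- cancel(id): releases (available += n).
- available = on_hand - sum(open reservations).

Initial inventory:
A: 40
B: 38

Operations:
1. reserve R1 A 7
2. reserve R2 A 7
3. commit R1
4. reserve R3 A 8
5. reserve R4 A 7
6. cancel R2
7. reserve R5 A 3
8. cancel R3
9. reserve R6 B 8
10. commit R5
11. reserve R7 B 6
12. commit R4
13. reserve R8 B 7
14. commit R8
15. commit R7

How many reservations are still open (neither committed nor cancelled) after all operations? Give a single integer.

Step 1: reserve R1 A 7 -> on_hand[A=40 B=38] avail[A=33 B=38] open={R1}
Step 2: reserve R2 A 7 -> on_hand[A=40 B=38] avail[A=26 B=38] open={R1,R2}
Step 3: commit R1 -> on_hand[A=33 B=38] avail[A=26 B=38] open={R2}
Step 4: reserve R3 A 8 -> on_hand[A=33 B=38] avail[A=18 B=38] open={R2,R3}
Step 5: reserve R4 A 7 -> on_hand[A=33 B=38] avail[A=11 B=38] open={R2,R3,R4}
Step 6: cancel R2 -> on_hand[A=33 B=38] avail[A=18 B=38] open={R3,R4}
Step 7: reserve R5 A 3 -> on_hand[A=33 B=38] avail[A=15 B=38] open={R3,R4,R5}
Step 8: cancel R3 -> on_hand[A=33 B=38] avail[A=23 B=38] open={R4,R5}
Step 9: reserve R6 B 8 -> on_hand[A=33 B=38] avail[A=23 B=30] open={R4,R5,R6}
Step 10: commit R5 -> on_hand[A=30 B=38] avail[A=23 B=30] open={R4,R6}
Step 11: reserve R7 B 6 -> on_hand[A=30 B=38] avail[A=23 B=24] open={R4,R6,R7}
Step 12: commit R4 -> on_hand[A=23 B=38] avail[A=23 B=24] open={R6,R7}
Step 13: reserve R8 B 7 -> on_hand[A=23 B=38] avail[A=23 B=17] open={R6,R7,R8}
Step 14: commit R8 -> on_hand[A=23 B=31] avail[A=23 B=17] open={R6,R7}
Step 15: commit R7 -> on_hand[A=23 B=25] avail[A=23 B=17] open={R6}
Open reservations: ['R6'] -> 1

Answer: 1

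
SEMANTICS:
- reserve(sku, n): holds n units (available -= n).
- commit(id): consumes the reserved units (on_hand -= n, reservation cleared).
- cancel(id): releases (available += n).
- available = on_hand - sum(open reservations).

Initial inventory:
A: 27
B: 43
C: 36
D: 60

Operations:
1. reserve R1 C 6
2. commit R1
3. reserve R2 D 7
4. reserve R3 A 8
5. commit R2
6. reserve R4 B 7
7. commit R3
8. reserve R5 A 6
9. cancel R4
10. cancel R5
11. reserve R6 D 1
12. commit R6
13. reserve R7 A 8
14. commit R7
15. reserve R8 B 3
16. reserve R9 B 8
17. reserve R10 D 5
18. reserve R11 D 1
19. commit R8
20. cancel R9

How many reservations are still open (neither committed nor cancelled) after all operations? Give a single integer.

Answer: 2

Derivation:
Step 1: reserve R1 C 6 -> on_hand[A=27 B=43 C=36 D=60] avail[A=27 B=43 C=30 D=60] open={R1}
Step 2: commit R1 -> on_hand[A=27 B=43 C=30 D=60] avail[A=27 B=43 C=30 D=60] open={}
Step 3: reserve R2 D 7 -> on_hand[A=27 B=43 C=30 D=60] avail[A=27 B=43 C=30 D=53] open={R2}
Step 4: reserve R3 A 8 -> on_hand[A=27 B=43 C=30 D=60] avail[A=19 B=43 C=30 D=53] open={R2,R3}
Step 5: commit R2 -> on_hand[A=27 B=43 C=30 D=53] avail[A=19 B=43 C=30 D=53] open={R3}
Step 6: reserve R4 B 7 -> on_hand[A=27 B=43 C=30 D=53] avail[A=19 B=36 C=30 D=53] open={R3,R4}
Step 7: commit R3 -> on_hand[A=19 B=43 C=30 D=53] avail[A=19 B=36 C=30 D=53] open={R4}
Step 8: reserve R5 A 6 -> on_hand[A=19 B=43 C=30 D=53] avail[A=13 B=36 C=30 D=53] open={R4,R5}
Step 9: cancel R4 -> on_hand[A=19 B=43 C=30 D=53] avail[A=13 B=43 C=30 D=53] open={R5}
Step 10: cancel R5 -> on_hand[A=19 B=43 C=30 D=53] avail[A=19 B=43 C=30 D=53] open={}
Step 11: reserve R6 D 1 -> on_hand[A=19 B=43 C=30 D=53] avail[A=19 B=43 C=30 D=52] open={R6}
Step 12: commit R6 -> on_hand[A=19 B=43 C=30 D=52] avail[A=19 B=43 C=30 D=52] open={}
Step 13: reserve R7 A 8 -> on_hand[A=19 B=43 C=30 D=52] avail[A=11 B=43 C=30 D=52] open={R7}
Step 14: commit R7 -> on_hand[A=11 B=43 C=30 D=52] avail[A=11 B=43 C=30 D=52] open={}
Step 15: reserve R8 B 3 -> on_hand[A=11 B=43 C=30 D=52] avail[A=11 B=40 C=30 D=52] open={R8}
Step 16: reserve R9 B 8 -> on_hand[A=11 B=43 C=30 D=52] avail[A=11 B=32 C=30 D=52] open={R8,R9}
Step 17: reserve R10 D 5 -> on_hand[A=11 B=43 C=30 D=52] avail[A=11 B=32 C=30 D=47] open={R10,R8,R9}
Step 18: reserve R11 D 1 -> on_hand[A=11 B=43 C=30 D=52] avail[A=11 B=32 C=30 D=46] open={R10,R11,R8,R9}
Step 19: commit R8 -> on_hand[A=11 B=40 C=30 D=52] avail[A=11 B=32 C=30 D=46] open={R10,R11,R9}
Step 20: cancel R9 -> on_hand[A=11 B=40 C=30 D=52] avail[A=11 B=40 C=30 D=46] open={R10,R11}
Open reservations: ['R10', 'R11'] -> 2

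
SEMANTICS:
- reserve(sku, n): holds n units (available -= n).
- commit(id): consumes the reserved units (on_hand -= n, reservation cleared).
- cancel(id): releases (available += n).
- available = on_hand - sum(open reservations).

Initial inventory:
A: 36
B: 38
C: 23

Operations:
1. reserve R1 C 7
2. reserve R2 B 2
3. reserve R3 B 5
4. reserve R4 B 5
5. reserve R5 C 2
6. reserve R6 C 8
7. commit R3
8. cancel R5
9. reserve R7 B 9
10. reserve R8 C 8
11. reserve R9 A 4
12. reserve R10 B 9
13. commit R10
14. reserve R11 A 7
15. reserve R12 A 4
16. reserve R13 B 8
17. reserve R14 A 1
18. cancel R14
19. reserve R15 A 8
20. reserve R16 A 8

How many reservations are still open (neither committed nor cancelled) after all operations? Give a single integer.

Answer: 12

Derivation:
Step 1: reserve R1 C 7 -> on_hand[A=36 B=38 C=23] avail[A=36 B=38 C=16] open={R1}
Step 2: reserve R2 B 2 -> on_hand[A=36 B=38 C=23] avail[A=36 B=36 C=16] open={R1,R2}
Step 3: reserve R3 B 5 -> on_hand[A=36 B=38 C=23] avail[A=36 B=31 C=16] open={R1,R2,R3}
Step 4: reserve R4 B 5 -> on_hand[A=36 B=38 C=23] avail[A=36 B=26 C=16] open={R1,R2,R3,R4}
Step 5: reserve R5 C 2 -> on_hand[A=36 B=38 C=23] avail[A=36 B=26 C=14] open={R1,R2,R3,R4,R5}
Step 6: reserve R6 C 8 -> on_hand[A=36 B=38 C=23] avail[A=36 B=26 C=6] open={R1,R2,R3,R4,R5,R6}
Step 7: commit R3 -> on_hand[A=36 B=33 C=23] avail[A=36 B=26 C=6] open={R1,R2,R4,R5,R6}
Step 8: cancel R5 -> on_hand[A=36 B=33 C=23] avail[A=36 B=26 C=8] open={R1,R2,R4,R6}
Step 9: reserve R7 B 9 -> on_hand[A=36 B=33 C=23] avail[A=36 B=17 C=8] open={R1,R2,R4,R6,R7}
Step 10: reserve R8 C 8 -> on_hand[A=36 B=33 C=23] avail[A=36 B=17 C=0] open={R1,R2,R4,R6,R7,R8}
Step 11: reserve R9 A 4 -> on_hand[A=36 B=33 C=23] avail[A=32 B=17 C=0] open={R1,R2,R4,R6,R7,R8,R9}
Step 12: reserve R10 B 9 -> on_hand[A=36 B=33 C=23] avail[A=32 B=8 C=0] open={R1,R10,R2,R4,R6,R7,R8,R9}
Step 13: commit R10 -> on_hand[A=36 B=24 C=23] avail[A=32 B=8 C=0] open={R1,R2,R4,R6,R7,R8,R9}
Step 14: reserve R11 A 7 -> on_hand[A=36 B=24 C=23] avail[A=25 B=8 C=0] open={R1,R11,R2,R4,R6,R7,R8,R9}
Step 15: reserve R12 A 4 -> on_hand[A=36 B=24 C=23] avail[A=21 B=8 C=0] open={R1,R11,R12,R2,R4,R6,R7,R8,R9}
Step 16: reserve R13 B 8 -> on_hand[A=36 B=24 C=23] avail[A=21 B=0 C=0] open={R1,R11,R12,R13,R2,R4,R6,R7,R8,R9}
Step 17: reserve R14 A 1 -> on_hand[A=36 B=24 C=23] avail[A=20 B=0 C=0] open={R1,R11,R12,R13,R14,R2,R4,R6,R7,R8,R9}
Step 18: cancel R14 -> on_hand[A=36 B=24 C=23] avail[A=21 B=0 C=0] open={R1,R11,R12,R13,R2,R4,R6,R7,R8,R9}
Step 19: reserve R15 A 8 -> on_hand[A=36 B=24 C=23] avail[A=13 B=0 C=0] open={R1,R11,R12,R13,R15,R2,R4,R6,R7,R8,R9}
Step 20: reserve R16 A 8 -> on_hand[A=36 B=24 C=23] avail[A=5 B=0 C=0] open={R1,R11,R12,R13,R15,R16,R2,R4,R6,R7,R8,R9}
Open reservations: ['R1', 'R11', 'R12', 'R13', 'R15', 'R16', 'R2', 'R4', 'R6', 'R7', 'R8', 'R9'] -> 12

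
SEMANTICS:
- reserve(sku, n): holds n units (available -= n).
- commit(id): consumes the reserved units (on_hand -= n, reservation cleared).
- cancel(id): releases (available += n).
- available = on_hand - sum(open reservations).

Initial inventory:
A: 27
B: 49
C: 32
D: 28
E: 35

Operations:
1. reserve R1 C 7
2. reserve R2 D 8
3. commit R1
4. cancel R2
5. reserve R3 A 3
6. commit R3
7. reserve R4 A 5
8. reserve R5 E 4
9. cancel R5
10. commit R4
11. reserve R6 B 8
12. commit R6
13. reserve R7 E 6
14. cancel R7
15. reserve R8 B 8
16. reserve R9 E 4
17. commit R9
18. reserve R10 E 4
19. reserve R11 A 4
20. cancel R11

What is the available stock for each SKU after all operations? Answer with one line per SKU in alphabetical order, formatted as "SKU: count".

Answer: A: 19
B: 33
C: 25
D: 28
E: 27

Derivation:
Step 1: reserve R1 C 7 -> on_hand[A=27 B=49 C=32 D=28 E=35] avail[A=27 B=49 C=25 D=28 E=35] open={R1}
Step 2: reserve R2 D 8 -> on_hand[A=27 B=49 C=32 D=28 E=35] avail[A=27 B=49 C=25 D=20 E=35] open={R1,R2}
Step 3: commit R1 -> on_hand[A=27 B=49 C=25 D=28 E=35] avail[A=27 B=49 C=25 D=20 E=35] open={R2}
Step 4: cancel R2 -> on_hand[A=27 B=49 C=25 D=28 E=35] avail[A=27 B=49 C=25 D=28 E=35] open={}
Step 5: reserve R3 A 3 -> on_hand[A=27 B=49 C=25 D=28 E=35] avail[A=24 B=49 C=25 D=28 E=35] open={R3}
Step 6: commit R3 -> on_hand[A=24 B=49 C=25 D=28 E=35] avail[A=24 B=49 C=25 D=28 E=35] open={}
Step 7: reserve R4 A 5 -> on_hand[A=24 B=49 C=25 D=28 E=35] avail[A=19 B=49 C=25 D=28 E=35] open={R4}
Step 8: reserve R5 E 4 -> on_hand[A=24 B=49 C=25 D=28 E=35] avail[A=19 B=49 C=25 D=28 E=31] open={R4,R5}
Step 9: cancel R5 -> on_hand[A=24 B=49 C=25 D=28 E=35] avail[A=19 B=49 C=25 D=28 E=35] open={R4}
Step 10: commit R4 -> on_hand[A=19 B=49 C=25 D=28 E=35] avail[A=19 B=49 C=25 D=28 E=35] open={}
Step 11: reserve R6 B 8 -> on_hand[A=19 B=49 C=25 D=28 E=35] avail[A=19 B=41 C=25 D=28 E=35] open={R6}
Step 12: commit R6 -> on_hand[A=19 B=41 C=25 D=28 E=35] avail[A=19 B=41 C=25 D=28 E=35] open={}
Step 13: reserve R7 E 6 -> on_hand[A=19 B=41 C=25 D=28 E=35] avail[A=19 B=41 C=25 D=28 E=29] open={R7}
Step 14: cancel R7 -> on_hand[A=19 B=41 C=25 D=28 E=35] avail[A=19 B=41 C=25 D=28 E=35] open={}
Step 15: reserve R8 B 8 -> on_hand[A=19 B=41 C=25 D=28 E=35] avail[A=19 B=33 C=25 D=28 E=35] open={R8}
Step 16: reserve R9 E 4 -> on_hand[A=19 B=41 C=25 D=28 E=35] avail[A=19 B=33 C=25 D=28 E=31] open={R8,R9}
Step 17: commit R9 -> on_hand[A=19 B=41 C=25 D=28 E=31] avail[A=19 B=33 C=25 D=28 E=31] open={R8}
Step 18: reserve R10 E 4 -> on_hand[A=19 B=41 C=25 D=28 E=31] avail[A=19 B=33 C=25 D=28 E=27] open={R10,R8}
Step 19: reserve R11 A 4 -> on_hand[A=19 B=41 C=25 D=28 E=31] avail[A=15 B=33 C=25 D=28 E=27] open={R10,R11,R8}
Step 20: cancel R11 -> on_hand[A=19 B=41 C=25 D=28 E=31] avail[A=19 B=33 C=25 D=28 E=27] open={R10,R8}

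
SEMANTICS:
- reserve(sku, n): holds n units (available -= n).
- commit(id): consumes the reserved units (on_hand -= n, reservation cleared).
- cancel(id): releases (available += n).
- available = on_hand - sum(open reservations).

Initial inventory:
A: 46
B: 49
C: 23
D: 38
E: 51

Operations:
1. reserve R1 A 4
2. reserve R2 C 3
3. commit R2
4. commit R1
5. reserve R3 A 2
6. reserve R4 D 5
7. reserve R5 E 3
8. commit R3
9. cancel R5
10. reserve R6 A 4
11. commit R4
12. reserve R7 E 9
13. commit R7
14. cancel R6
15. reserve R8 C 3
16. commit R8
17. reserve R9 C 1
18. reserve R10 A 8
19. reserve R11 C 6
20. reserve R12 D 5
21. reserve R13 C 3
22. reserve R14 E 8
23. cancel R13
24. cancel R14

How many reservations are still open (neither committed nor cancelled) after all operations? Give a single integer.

Answer: 4

Derivation:
Step 1: reserve R1 A 4 -> on_hand[A=46 B=49 C=23 D=38 E=51] avail[A=42 B=49 C=23 D=38 E=51] open={R1}
Step 2: reserve R2 C 3 -> on_hand[A=46 B=49 C=23 D=38 E=51] avail[A=42 B=49 C=20 D=38 E=51] open={R1,R2}
Step 3: commit R2 -> on_hand[A=46 B=49 C=20 D=38 E=51] avail[A=42 B=49 C=20 D=38 E=51] open={R1}
Step 4: commit R1 -> on_hand[A=42 B=49 C=20 D=38 E=51] avail[A=42 B=49 C=20 D=38 E=51] open={}
Step 5: reserve R3 A 2 -> on_hand[A=42 B=49 C=20 D=38 E=51] avail[A=40 B=49 C=20 D=38 E=51] open={R3}
Step 6: reserve R4 D 5 -> on_hand[A=42 B=49 C=20 D=38 E=51] avail[A=40 B=49 C=20 D=33 E=51] open={R3,R4}
Step 7: reserve R5 E 3 -> on_hand[A=42 B=49 C=20 D=38 E=51] avail[A=40 B=49 C=20 D=33 E=48] open={R3,R4,R5}
Step 8: commit R3 -> on_hand[A=40 B=49 C=20 D=38 E=51] avail[A=40 B=49 C=20 D=33 E=48] open={R4,R5}
Step 9: cancel R5 -> on_hand[A=40 B=49 C=20 D=38 E=51] avail[A=40 B=49 C=20 D=33 E=51] open={R4}
Step 10: reserve R6 A 4 -> on_hand[A=40 B=49 C=20 D=38 E=51] avail[A=36 B=49 C=20 D=33 E=51] open={R4,R6}
Step 11: commit R4 -> on_hand[A=40 B=49 C=20 D=33 E=51] avail[A=36 B=49 C=20 D=33 E=51] open={R6}
Step 12: reserve R7 E 9 -> on_hand[A=40 B=49 C=20 D=33 E=51] avail[A=36 B=49 C=20 D=33 E=42] open={R6,R7}
Step 13: commit R7 -> on_hand[A=40 B=49 C=20 D=33 E=42] avail[A=36 B=49 C=20 D=33 E=42] open={R6}
Step 14: cancel R6 -> on_hand[A=40 B=49 C=20 D=33 E=42] avail[A=40 B=49 C=20 D=33 E=42] open={}
Step 15: reserve R8 C 3 -> on_hand[A=40 B=49 C=20 D=33 E=42] avail[A=40 B=49 C=17 D=33 E=42] open={R8}
Step 16: commit R8 -> on_hand[A=40 B=49 C=17 D=33 E=42] avail[A=40 B=49 C=17 D=33 E=42] open={}
Step 17: reserve R9 C 1 -> on_hand[A=40 B=49 C=17 D=33 E=42] avail[A=40 B=49 C=16 D=33 E=42] open={R9}
Step 18: reserve R10 A 8 -> on_hand[A=40 B=49 C=17 D=33 E=42] avail[A=32 B=49 C=16 D=33 E=42] open={R10,R9}
Step 19: reserve R11 C 6 -> on_hand[A=40 B=49 C=17 D=33 E=42] avail[A=32 B=49 C=10 D=33 E=42] open={R10,R11,R9}
Step 20: reserve R12 D 5 -> on_hand[A=40 B=49 C=17 D=33 E=42] avail[A=32 B=49 C=10 D=28 E=42] open={R10,R11,R12,R9}
Step 21: reserve R13 C 3 -> on_hand[A=40 B=49 C=17 D=33 E=42] avail[A=32 B=49 C=7 D=28 E=42] open={R10,R11,R12,R13,R9}
Step 22: reserve R14 E 8 -> on_hand[A=40 B=49 C=17 D=33 E=42] avail[A=32 B=49 C=7 D=28 E=34] open={R10,R11,R12,R13,R14,R9}
Step 23: cancel R13 -> on_hand[A=40 B=49 C=17 D=33 E=42] avail[A=32 B=49 C=10 D=28 E=34] open={R10,R11,R12,R14,R9}
Step 24: cancel R14 -> on_hand[A=40 B=49 C=17 D=33 E=42] avail[A=32 B=49 C=10 D=28 E=42] open={R10,R11,R12,R9}
Open reservations: ['R10', 'R11', 'R12', 'R9'] -> 4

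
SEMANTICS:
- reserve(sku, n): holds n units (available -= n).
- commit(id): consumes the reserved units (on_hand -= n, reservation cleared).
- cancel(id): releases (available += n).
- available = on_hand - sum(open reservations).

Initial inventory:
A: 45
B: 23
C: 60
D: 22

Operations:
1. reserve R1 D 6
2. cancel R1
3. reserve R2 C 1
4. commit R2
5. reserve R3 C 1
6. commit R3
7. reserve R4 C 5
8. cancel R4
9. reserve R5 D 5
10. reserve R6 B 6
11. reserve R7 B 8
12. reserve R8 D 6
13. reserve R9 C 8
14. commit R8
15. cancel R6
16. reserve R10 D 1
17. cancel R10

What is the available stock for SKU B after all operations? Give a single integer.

Step 1: reserve R1 D 6 -> on_hand[A=45 B=23 C=60 D=22] avail[A=45 B=23 C=60 D=16] open={R1}
Step 2: cancel R1 -> on_hand[A=45 B=23 C=60 D=22] avail[A=45 B=23 C=60 D=22] open={}
Step 3: reserve R2 C 1 -> on_hand[A=45 B=23 C=60 D=22] avail[A=45 B=23 C=59 D=22] open={R2}
Step 4: commit R2 -> on_hand[A=45 B=23 C=59 D=22] avail[A=45 B=23 C=59 D=22] open={}
Step 5: reserve R3 C 1 -> on_hand[A=45 B=23 C=59 D=22] avail[A=45 B=23 C=58 D=22] open={R3}
Step 6: commit R3 -> on_hand[A=45 B=23 C=58 D=22] avail[A=45 B=23 C=58 D=22] open={}
Step 7: reserve R4 C 5 -> on_hand[A=45 B=23 C=58 D=22] avail[A=45 B=23 C=53 D=22] open={R4}
Step 8: cancel R4 -> on_hand[A=45 B=23 C=58 D=22] avail[A=45 B=23 C=58 D=22] open={}
Step 9: reserve R5 D 5 -> on_hand[A=45 B=23 C=58 D=22] avail[A=45 B=23 C=58 D=17] open={R5}
Step 10: reserve R6 B 6 -> on_hand[A=45 B=23 C=58 D=22] avail[A=45 B=17 C=58 D=17] open={R5,R6}
Step 11: reserve R7 B 8 -> on_hand[A=45 B=23 C=58 D=22] avail[A=45 B=9 C=58 D=17] open={R5,R6,R7}
Step 12: reserve R8 D 6 -> on_hand[A=45 B=23 C=58 D=22] avail[A=45 B=9 C=58 D=11] open={R5,R6,R7,R8}
Step 13: reserve R9 C 8 -> on_hand[A=45 B=23 C=58 D=22] avail[A=45 B=9 C=50 D=11] open={R5,R6,R7,R8,R9}
Step 14: commit R8 -> on_hand[A=45 B=23 C=58 D=16] avail[A=45 B=9 C=50 D=11] open={R5,R6,R7,R9}
Step 15: cancel R6 -> on_hand[A=45 B=23 C=58 D=16] avail[A=45 B=15 C=50 D=11] open={R5,R7,R9}
Step 16: reserve R10 D 1 -> on_hand[A=45 B=23 C=58 D=16] avail[A=45 B=15 C=50 D=10] open={R10,R5,R7,R9}
Step 17: cancel R10 -> on_hand[A=45 B=23 C=58 D=16] avail[A=45 B=15 C=50 D=11] open={R5,R7,R9}
Final available[B] = 15

Answer: 15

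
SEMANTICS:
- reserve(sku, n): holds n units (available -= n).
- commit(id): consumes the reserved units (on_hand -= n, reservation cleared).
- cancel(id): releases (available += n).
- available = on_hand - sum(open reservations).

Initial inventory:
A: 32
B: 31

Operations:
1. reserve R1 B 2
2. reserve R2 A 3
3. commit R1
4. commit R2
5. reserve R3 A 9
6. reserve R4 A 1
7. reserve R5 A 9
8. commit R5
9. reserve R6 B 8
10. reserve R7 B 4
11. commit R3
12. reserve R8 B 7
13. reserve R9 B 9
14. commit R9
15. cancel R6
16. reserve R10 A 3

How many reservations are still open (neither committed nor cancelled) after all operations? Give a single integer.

Step 1: reserve R1 B 2 -> on_hand[A=32 B=31] avail[A=32 B=29] open={R1}
Step 2: reserve R2 A 3 -> on_hand[A=32 B=31] avail[A=29 B=29] open={R1,R2}
Step 3: commit R1 -> on_hand[A=32 B=29] avail[A=29 B=29] open={R2}
Step 4: commit R2 -> on_hand[A=29 B=29] avail[A=29 B=29] open={}
Step 5: reserve R3 A 9 -> on_hand[A=29 B=29] avail[A=20 B=29] open={R3}
Step 6: reserve R4 A 1 -> on_hand[A=29 B=29] avail[A=19 B=29] open={R3,R4}
Step 7: reserve R5 A 9 -> on_hand[A=29 B=29] avail[A=10 B=29] open={R3,R4,R5}
Step 8: commit R5 -> on_hand[A=20 B=29] avail[A=10 B=29] open={R3,R4}
Step 9: reserve R6 B 8 -> on_hand[A=20 B=29] avail[A=10 B=21] open={R3,R4,R6}
Step 10: reserve R7 B 4 -> on_hand[A=20 B=29] avail[A=10 B=17] open={R3,R4,R6,R7}
Step 11: commit R3 -> on_hand[A=11 B=29] avail[A=10 B=17] open={R4,R6,R7}
Step 12: reserve R8 B 7 -> on_hand[A=11 B=29] avail[A=10 B=10] open={R4,R6,R7,R8}
Step 13: reserve R9 B 9 -> on_hand[A=11 B=29] avail[A=10 B=1] open={R4,R6,R7,R8,R9}
Step 14: commit R9 -> on_hand[A=11 B=20] avail[A=10 B=1] open={R4,R6,R7,R8}
Step 15: cancel R6 -> on_hand[A=11 B=20] avail[A=10 B=9] open={R4,R7,R8}
Step 16: reserve R10 A 3 -> on_hand[A=11 B=20] avail[A=7 B=9] open={R10,R4,R7,R8}
Open reservations: ['R10', 'R4', 'R7', 'R8'] -> 4

Answer: 4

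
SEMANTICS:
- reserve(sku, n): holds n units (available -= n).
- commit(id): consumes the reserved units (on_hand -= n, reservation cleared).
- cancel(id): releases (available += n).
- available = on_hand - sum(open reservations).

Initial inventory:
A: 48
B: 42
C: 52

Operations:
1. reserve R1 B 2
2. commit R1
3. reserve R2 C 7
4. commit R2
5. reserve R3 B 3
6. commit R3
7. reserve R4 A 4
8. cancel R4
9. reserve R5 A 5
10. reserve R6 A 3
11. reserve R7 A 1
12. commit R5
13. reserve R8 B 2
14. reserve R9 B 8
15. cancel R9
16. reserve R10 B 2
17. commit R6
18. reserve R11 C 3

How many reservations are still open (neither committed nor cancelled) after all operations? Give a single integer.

Answer: 4

Derivation:
Step 1: reserve R1 B 2 -> on_hand[A=48 B=42 C=52] avail[A=48 B=40 C=52] open={R1}
Step 2: commit R1 -> on_hand[A=48 B=40 C=52] avail[A=48 B=40 C=52] open={}
Step 3: reserve R2 C 7 -> on_hand[A=48 B=40 C=52] avail[A=48 B=40 C=45] open={R2}
Step 4: commit R2 -> on_hand[A=48 B=40 C=45] avail[A=48 B=40 C=45] open={}
Step 5: reserve R3 B 3 -> on_hand[A=48 B=40 C=45] avail[A=48 B=37 C=45] open={R3}
Step 6: commit R3 -> on_hand[A=48 B=37 C=45] avail[A=48 B=37 C=45] open={}
Step 7: reserve R4 A 4 -> on_hand[A=48 B=37 C=45] avail[A=44 B=37 C=45] open={R4}
Step 8: cancel R4 -> on_hand[A=48 B=37 C=45] avail[A=48 B=37 C=45] open={}
Step 9: reserve R5 A 5 -> on_hand[A=48 B=37 C=45] avail[A=43 B=37 C=45] open={R5}
Step 10: reserve R6 A 3 -> on_hand[A=48 B=37 C=45] avail[A=40 B=37 C=45] open={R5,R6}
Step 11: reserve R7 A 1 -> on_hand[A=48 B=37 C=45] avail[A=39 B=37 C=45] open={R5,R6,R7}
Step 12: commit R5 -> on_hand[A=43 B=37 C=45] avail[A=39 B=37 C=45] open={R6,R7}
Step 13: reserve R8 B 2 -> on_hand[A=43 B=37 C=45] avail[A=39 B=35 C=45] open={R6,R7,R8}
Step 14: reserve R9 B 8 -> on_hand[A=43 B=37 C=45] avail[A=39 B=27 C=45] open={R6,R7,R8,R9}
Step 15: cancel R9 -> on_hand[A=43 B=37 C=45] avail[A=39 B=35 C=45] open={R6,R7,R8}
Step 16: reserve R10 B 2 -> on_hand[A=43 B=37 C=45] avail[A=39 B=33 C=45] open={R10,R6,R7,R8}
Step 17: commit R6 -> on_hand[A=40 B=37 C=45] avail[A=39 B=33 C=45] open={R10,R7,R8}
Step 18: reserve R11 C 3 -> on_hand[A=40 B=37 C=45] avail[A=39 B=33 C=42] open={R10,R11,R7,R8}
Open reservations: ['R10', 'R11', 'R7', 'R8'] -> 4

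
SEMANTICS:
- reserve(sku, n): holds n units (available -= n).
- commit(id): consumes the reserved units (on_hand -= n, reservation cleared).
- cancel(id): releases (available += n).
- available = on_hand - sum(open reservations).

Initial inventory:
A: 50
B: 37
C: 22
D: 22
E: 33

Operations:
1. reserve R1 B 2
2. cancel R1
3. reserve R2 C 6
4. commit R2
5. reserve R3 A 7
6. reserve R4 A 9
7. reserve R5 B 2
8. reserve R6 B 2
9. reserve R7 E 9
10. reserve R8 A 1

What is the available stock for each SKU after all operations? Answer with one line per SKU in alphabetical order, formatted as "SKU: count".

Answer: A: 33
B: 33
C: 16
D: 22
E: 24

Derivation:
Step 1: reserve R1 B 2 -> on_hand[A=50 B=37 C=22 D=22 E=33] avail[A=50 B=35 C=22 D=22 E=33] open={R1}
Step 2: cancel R1 -> on_hand[A=50 B=37 C=22 D=22 E=33] avail[A=50 B=37 C=22 D=22 E=33] open={}
Step 3: reserve R2 C 6 -> on_hand[A=50 B=37 C=22 D=22 E=33] avail[A=50 B=37 C=16 D=22 E=33] open={R2}
Step 4: commit R2 -> on_hand[A=50 B=37 C=16 D=22 E=33] avail[A=50 B=37 C=16 D=22 E=33] open={}
Step 5: reserve R3 A 7 -> on_hand[A=50 B=37 C=16 D=22 E=33] avail[A=43 B=37 C=16 D=22 E=33] open={R3}
Step 6: reserve R4 A 9 -> on_hand[A=50 B=37 C=16 D=22 E=33] avail[A=34 B=37 C=16 D=22 E=33] open={R3,R4}
Step 7: reserve R5 B 2 -> on_hand[A=50 B=37 C=16 D=22 E=33] avail[A=34 B=35 C=16 D=22 E=33] open={R3,R4,R5}
Step 8: reserve R6 B 2 -> on_hand[A=50 B=37 C=16 D=22 E=33] avail[A=34 B=33 C=16 D=22 E=33] open={R3,R4,R5,R6}
Step 9: reserve R7 E 9 -> on_hand[A=50 B=37 C=16 D=22 E=33] avail[A=34 B=33 C=16 D=22 E=24] open={R3,R4,R5,R6,R7}
Step 10: reserve R8 A 1 -> on_hand[A=50 B=37 C=16 D=22 E=33] avail[A=33 B=33 C=16 D=22 E=24] open={R3,R4,R5,R6,R7,R8}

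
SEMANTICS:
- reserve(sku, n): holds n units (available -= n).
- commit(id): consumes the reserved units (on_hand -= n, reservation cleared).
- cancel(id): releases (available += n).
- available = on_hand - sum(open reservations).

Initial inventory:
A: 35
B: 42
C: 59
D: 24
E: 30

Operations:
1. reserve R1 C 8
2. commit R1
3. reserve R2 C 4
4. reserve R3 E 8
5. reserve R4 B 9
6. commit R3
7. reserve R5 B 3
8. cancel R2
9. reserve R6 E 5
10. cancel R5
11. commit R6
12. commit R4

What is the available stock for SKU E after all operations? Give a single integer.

Step 1: reserve R1 C 8 -> on_hand[A=35 B=42 C=59 D=24 E=30] avail[A=35 B=42 C=51 D=24 E=30] open={R1}
Step 2: commit R1 -> on_hand[A=35 B=42 C=51 D=24 E=30] avail[A=35 B=42 C=51 D=24 E=30] open={}
Step 3: reserve R2 C 4 -> on_hand[A=35 B=42 C=51 D=24 E=30] avail[A=35 B=42 C=47 D=24 E=30] open={R2}
Step 4: reserve R3 E 8 -> on_hand[A=35 B=42 C=51 D=24 E=30] avail[A=35 B=42 C=47 D=24 E=22] open={R2,R3}
Step 5: reserve R4 B 9 -> on_hand[A=35 B=42 C=51 D=24 E=30] avail[A=35 B=33 C=47 D=24 E=22] open={R2,R3,R4}
Step 6: commit R3 -> on_hand[A=35 B=42 C=51 D=24 E=22] avail[A=35 B=33 C=47 D=24 E=22] open={R2,R4}
Step 7: reserve R5 B 3 -> on_hand[A=35 B=42 C=51 D=24 E=22] avail[A=35 B=30 C=47 D=24 E=22] open={R2,R4,R5}
Step 8: cancel R2 -> on_hand[A=35 B=42 C=51 D=24 E=22] avail[A=35 B=30 C=51 D=24 E=22] open={R4,R5}
Step 9: reserve R6 E 5 -> on_hand[A=35 B=42 C=51 D=24 E=22] avail[A=35 B=30 C=51 D=24 E=17] open={R4,R5,R6}
Step 10: cancel R5 -> on_hand[A=35 B=42 C=51 D=24 E=22] avail[A=35 B=33 C=51 D=24 E=17] open={R4,R6}
Step 11: commit R6 -> on_hand[A=35 B=42 C=51 D=24 E=17] avail[A=35 B=33 C=51 D=24 E=17] open={R4}
Step 12: commit R4 -> on_hand[A=35 B=33 C=51 D=24 E=17] avail[A=35 B=33 C=51 D=24 E=17] open={}
Final available[E] = 17

Answer: 17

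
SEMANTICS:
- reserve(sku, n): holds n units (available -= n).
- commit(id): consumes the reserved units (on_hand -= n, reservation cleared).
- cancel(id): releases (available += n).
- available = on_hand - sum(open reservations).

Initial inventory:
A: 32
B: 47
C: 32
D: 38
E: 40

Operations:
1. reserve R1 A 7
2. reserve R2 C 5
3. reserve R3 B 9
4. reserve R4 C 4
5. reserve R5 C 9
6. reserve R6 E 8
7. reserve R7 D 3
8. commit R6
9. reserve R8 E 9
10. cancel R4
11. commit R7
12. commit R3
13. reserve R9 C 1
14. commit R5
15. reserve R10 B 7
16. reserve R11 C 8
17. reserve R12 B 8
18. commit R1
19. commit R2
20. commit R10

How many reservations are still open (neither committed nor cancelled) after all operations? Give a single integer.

Step 1: reserve R1 A 7 -> on_hand[A=32 B=47 C=32 D=38 E=40] avail[A=25 B=47 C=32 D=38 E=40] open={R1}
Step 2: reserve R2 C 5 -> on_hand[A=32 B=47 C=32 D=38 E=40] avail[A=25 B=47 C=27 D=38 E=40] open={R1,R2}
Step 3: reserve R3 B 9 -> on_hand[A=32 B=47 C=32 D=38 E=40] avail[A=25 B=38 C=27 D=38 E=40] open={R1,R2,R3}
Step 4: reserve R4 C 4 -> on_hand[A=32 B=47 C=32 D=38 E=40] avail[A=25 B=38 C=23 D=38 E=40] open={R1,R2,R3,R4}
Step 5: reserve R5 C 9 -> on_hand[A=32 B=47 C=32 D=38 E=40] avail[A=25 B=38 C=14 D=38 E=40] open={R1,R2,R3,R4,R5}
Step 6: reserve R6 E 8 -> on_hand[A=32 B=47 C=32 D=38 E=40] avail[A=25 B=38 C=14 D=38 E=32] open={R1,R2,R3,R4,R5,R6}
Step 7: reserve R7 D 3 -> on_hand[A=32 B=47 C=32 D=38 E=40] avail[A=25 B=38 C=14 D=35 E=32] open={R1,R2,R3,R4,R5,R6,R7}
Step 8: commit R6 -> on_hand[A=32 B=47 C=32 D=38 E=32] avail[A=25 B=38 C=14 D=35 E=32] open={R1,R2,R3,R4,R5,R7}
Step 9: reserve R8 E 9 -> on_hand[A=32 B=47 C=32 D=38 E=32] avail[A=25 B=38 C=14 D=35 E=23] open={R1,R2,R3,R4,R5,R7,R8}
Step 10: cancel R4 -> on_hand[A=32 B=47 C=32 D=38 E=32] avail[A=25 B=38 C=18 D=35 E=23] open={R1,R2,R3,R5,R7,R8}
Step 11: commit R7 -> on_hand[A=32 B=47 C=32 D=35 E=32] avail[A=25 B=38 C=18 D=35 E=23] open={R1,R2,R3,R5,R8}
Step 12: commit R3 -> on_hand[A=32 B=38 C=32 D=35 E=32] avail[A=25 B=38 C=18 D=35 E=23] open={R1,R2,R5,R8}
Step 13: reserve R9 C 1 -> on_hand[A=32 B=38 C=32 D=35 E=32] avail[A=25 B=38 C=17 D=35 E=23] open={R1,R2,R5,R8,R9}
Step 14: commit R5 -> on_hand[A=32 B=38 C=23 D=35 E=32] avail[A=25 B=38 C=17 D=35 E=23] open={R1,R2,R8,R9}
Step 15: reserve R10 B 7 -> on_hand[A=32 B=38 C=23 D=35 E=32] avail[A=25 B=31 C=17 D=35 E=23] open={R1,R10,R2,R8,R9}
Step 16: reserve R11 C 8 -> on_hand[A=32 B=38 C=23 D=35 E=32] avail[A=25 B=31 C=9 D=35 E=23] open={R1,R10,R11,R2,R8,R9}
Step 17: reserve R12 B 8 -> on_hand[A=32 B=38 C=23 D=35 E=32] avail[A=25 B=23 C=9 D=35 E=23] open={R1,R10,R11,R12,R2,R8,R9}
Step 18: commit R1 -> on_hand[A=25 B=38 C=23 D=35 E=32] avail[A=25 B=23 C=9 D=35 E=23] open={R10,R11,R12,R2,R8,R9}
Step 19: commit R2 -> on_hand[A=25 B=38 C=18 D=35 E=32] avail[A=25 B=23 C=9 D=35 E=23] open={R10,R11,R12,R8,R9}
Step 20: commit R10 -> on_hand[A=25 B=31 C=18 D=35 E=32] avail[A=25 B=23 C=9 D=35 E=23] open={R11,R12,R8,R9}
Open reservations: ['R11', 'R12', 'R8', 'R9'] -> 4

Answer: 4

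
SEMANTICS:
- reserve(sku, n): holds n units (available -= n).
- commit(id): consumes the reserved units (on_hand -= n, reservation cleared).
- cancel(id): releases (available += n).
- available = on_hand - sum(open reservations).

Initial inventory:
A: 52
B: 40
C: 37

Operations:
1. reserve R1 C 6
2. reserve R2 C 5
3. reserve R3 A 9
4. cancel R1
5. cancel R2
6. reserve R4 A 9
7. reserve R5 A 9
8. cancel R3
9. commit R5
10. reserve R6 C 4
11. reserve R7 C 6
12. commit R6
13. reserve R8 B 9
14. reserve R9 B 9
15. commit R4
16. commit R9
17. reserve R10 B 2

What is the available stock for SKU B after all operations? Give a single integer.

Step 1: reserve R1 C 6 -> on_hand[A=52 B=40 C=37] avail[A=52 B=40 C=31] open={R1}
Step 2: reserve R2 C 5 -> on_hand[A=52 B=40 C=37] avail[A=52 B=40 C=26] open={R1,R2}
Step 3: reserve R3 A 9 -> on_hand[A=52 B=40 C=37] avail[A=43 B=40 C=26] open={R1,R2,R3}
Step 4: cancel R1 -> on_hand[A=52 B=40 C=37] avail[A=43 B=40 C=32] open={R2,R3}
Step 5: cancel R2 -> on_hand[A=52 B=40 C=37] avail[A=43 B=40 C=37] open={R3}
Step 6: reserve R4 A 9 -> on_hand[A=52 B=40 C=37] avail[A=34 B=40 C=37] open={R3,R4}
Step 7: reserve R5 A 9 -> on_hand[A=52 B=40 C=37] avail[A=25 B=40 C=37] open={R3,R4,R5}
Step 8: cancel R3 -> on_hand[A=52 B=40 C=37] avail[A=34 B=40 C=37] open={R4,R5}
Step 9: commit R5 -> on_hand[A=43 B=40 C=37] avail[A=34 B=40 C=37] open={R4}
Step 10: reserve R6 C 4 -> on_hand[A=43 B=40 C=37] avail[A=34 B=40 C=33] open={R4,R6}
Step 11: reserve R7 C 6 -> on_hand[A=43 B=40 C=37] avail[A=34 B=40 C=27] open={R4,R6,R7}
Step 12: commit R6 -> on_hand[A=43 B=40 C=33] avail[A=34 B=40 C=27] open={R4,R7}
Step 13: reserve R8 B 9 -> on_hand[A=43 B=40 C=33] avail[A=34 B=31 C=27] open={R4,R7,R8}
Step 14: reserve R9 B 9 -> on_hand[A=43 B=40 C=33] avail[A=34 B=22 C=27] open={R4,R7,R8,R9}
Step 15: commit R4 -> on_hand[A=34 B=40 C=33] avail[A=34 B=22 C=27] open={R7,R8,R9}
Step 16: commit R9 -> on_hand[A=34 B=31 C=33] avail[A=34 B=22 C=27] open={R7,R8}
Step 17: reserve R10 B 2 -> on_hand[A=34 B=31 C=33] avail[A=34 B=20 C=27] open={R10,R7,R8}
Final available[B] = 20

Answer: 20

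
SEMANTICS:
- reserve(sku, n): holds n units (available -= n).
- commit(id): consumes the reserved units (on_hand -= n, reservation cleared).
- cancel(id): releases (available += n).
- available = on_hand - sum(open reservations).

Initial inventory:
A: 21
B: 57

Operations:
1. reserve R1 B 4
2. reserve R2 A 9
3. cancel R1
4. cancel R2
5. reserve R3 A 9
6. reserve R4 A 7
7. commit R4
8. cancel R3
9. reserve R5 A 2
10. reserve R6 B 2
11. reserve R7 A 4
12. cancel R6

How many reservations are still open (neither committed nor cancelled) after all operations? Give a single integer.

Answer: 2

Derivation:
Step 1: reserve R1 B 4 -> on_hand[A=21 B=57] avail[A=21 B=53] open={R1}
Step 2: reserve R2 A 9 -> on_hand[A=21 B=57] avail[A=12 B=53] open={R1,R2}
Step 3: cancel R1 -> on_hand[A=21 B=57] avail[A=12 B=57] open={R2}
Step 4: cancel R2 -> on_hand[A=21 B=57] avail[A=21 B=57] open={}
Step 5: reserve R3 A 9 -> on_hand[A=21 B=57] avail[A=12 B=57] open={R3}
Step 6: reserve R4 A 7 -> on_hand[A=21 B=57] avail[A=5 B=57] open={R3,R4}
Step 7: commit R4 -> on_hand[A=14 B=57] avail[A=5 B=57] open={R3}
Step 8: cancel R3 -> on_hand[A=14 B=57] avail[A=14 B=57] open={}
Step 9: reserve R5 A 2 -> on_hand[A=14 B=57] avail[A=12 B=57] open={R5}
Step 10: reserve R6 B 2 -> on_hand[A=14 B=57] avail[A=12 B=55] open={R5,R6}
Step 11: reserve R7 A 4 -> on_hand[A=14 B=57] avail[A=8 B=55] open={R5,R6,R7}
Step 12: cancel R6 -> on_hand[A=14 B=57] avail[A=8 B=57] open={R5,R7}
Open reservations: ['R5', 'R7'] -> 2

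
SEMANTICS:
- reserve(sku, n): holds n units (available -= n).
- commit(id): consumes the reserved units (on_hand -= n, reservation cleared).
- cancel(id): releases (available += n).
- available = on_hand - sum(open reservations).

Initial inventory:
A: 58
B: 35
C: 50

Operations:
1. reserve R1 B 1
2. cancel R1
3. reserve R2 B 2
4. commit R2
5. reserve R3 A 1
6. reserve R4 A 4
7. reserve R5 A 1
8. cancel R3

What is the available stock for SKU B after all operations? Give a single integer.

Step 1: reserve R1 B 1 -> on_hand[A=58 B=35 C=50] avail[A=58 B=34 C=50] open={R1}
Step 2: cancel R1 -> on_hand[A=58 B=35 C=50] avail[A=58 B=35 C=50] open={}
Step 3: reserve R2 B 2 -> on_hand[A=58 B=35 C=50] avail[A=58 B=33 C=50] open={R2}
Step 4: commit R2 -> on_hand[A=58 B=33 C=50] avail[A=58 B=33 C=50] open={}
Step 5: reserve R3 A 1 -> on_hand[A=58 B=33 C=50] avail[A=57 B=33 C=50] open={R3}
Step 6: reserve R4 A 4 -> on_hand[A=58 B=33 C=50] avail[A=53 B=33 C=50] open={R3,R4}
Step 7: reserve R5 A 1 -> on_hand[A=58 B=33 C=50] avail[A=52 B=33 C=50] open={R3,R4,R5}
Step 8: cancel R3 -> on_hand[A=58 B=33 C=50] avail[A=53 B=33 C=50] open={R4,R5}
Final available[B] = 33

Answer: 33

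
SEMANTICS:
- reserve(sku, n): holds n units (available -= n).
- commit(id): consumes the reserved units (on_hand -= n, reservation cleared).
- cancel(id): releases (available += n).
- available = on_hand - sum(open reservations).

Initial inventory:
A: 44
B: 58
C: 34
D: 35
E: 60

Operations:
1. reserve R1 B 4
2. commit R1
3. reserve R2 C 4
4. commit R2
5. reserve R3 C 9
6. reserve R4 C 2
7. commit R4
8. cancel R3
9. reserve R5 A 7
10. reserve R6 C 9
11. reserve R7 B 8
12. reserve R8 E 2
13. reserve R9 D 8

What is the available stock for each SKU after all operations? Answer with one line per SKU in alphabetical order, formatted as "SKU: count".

Answer: A: 37
B: 46
C: 19
D: 27
E: 58

Derivation:
Step 1: reserve R1 B 4 -> on_hand[A=44 B=58 C=34 D=35 E=60] avail[A=44 B=54 C=34 D=35 E=60] open={R1}
Step 2: commit R1 -> on_hand[A=44 B=54 C=34 D=35 E=60] avail[A=44 B=54 C=34 D=35 E=60] open={}
Step 3: reserve R2 C 4 -> on_hand[A=44 B=54 C=34 D=35 E=60] avail[A=44 B=54 C=30 D=35 E=60] open={R2}
Step 4: commit R2 -> on_hand[A=44 B=54 C=30 D=35 E=60] avail[A=44 B=54 C=30 D=35 E=60] open={}
Step 5: reserve R3 C 9 -> on_hand[A=44 B=54 C=30 D=35 E=60] avail[A=44 B=54 C=21 D=35 E=60] open={R3}
Step 6: reserve R4 C 2 -> on_hand[A=44 B=54 C=30 D=35 E=60] avail[A=44 B=54 C=19 D=35 E=60] open={R3,R4}
Step 7: commit R4 -> on_hand[A=44 B=54 C=28 D=35 E=60] avail[A=44 B=54 C=19 D=35 E=60] open={R3}
Step 8: cancel R3 -> on_hand[A=44 B=54 C=28 D=35 E=60] avail[A=44 B=54 C=28 D=35 E=60] open={}
Step 9: reserve R5 A 7 -> on_hand[A=44 B=54 C=28 D=35 E=60] avail[A=37 B=54 C=28 D=35 E=60] open={R5}
Step 10: reserve R6 C 9 -> on_hand[A=44 B=54 C=28 D=35 E=60] avail[A=37 B=54 C=19 D=35 E=60] open={R5,R6}
Step 11: reserve R7 B 8 -> on_hand[A=44 B=54 C=28 D=35 E=60] avail[A=37 B=46 C=19 D=35 E=60] open={R5,R6,R7}
Step 12: reserve R8 E 2 -> on_hand[A=44 B=54 C=28 D=35 E=60] avail[A=37 B=46 C=19 D=35 E=58] open={R5,R6,R7,R8}
Step 13: reserve R9 D 8 -> on_hand[A=44 B=54 C=28 D=35 E=60] avail[A=37 B=46 C=19 D=27 E=58] open={R5,R6,R7,R8,R9}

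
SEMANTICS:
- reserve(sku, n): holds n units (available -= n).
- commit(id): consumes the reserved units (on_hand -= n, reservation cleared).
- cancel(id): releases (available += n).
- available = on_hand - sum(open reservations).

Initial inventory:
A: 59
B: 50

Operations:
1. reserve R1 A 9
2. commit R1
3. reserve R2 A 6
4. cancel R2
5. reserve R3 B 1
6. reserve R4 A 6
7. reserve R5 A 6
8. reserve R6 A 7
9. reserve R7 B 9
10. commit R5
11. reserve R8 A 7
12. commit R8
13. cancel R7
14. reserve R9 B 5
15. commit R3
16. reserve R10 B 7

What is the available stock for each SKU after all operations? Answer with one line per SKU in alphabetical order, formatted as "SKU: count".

Answer: A: 24
B: 37

Derivation:
Step 1: reserve R1 A 9 -> on_hand[A=59 B=50] avail[A=50 B=50] open={R1}
Step 2: commit R1 -> on_hand[A=50 B=50] avail[A=50 B=50] open={}
Step 3: reserve R2 A 6 -> on_hand[A=50 B=50] avail[A=44 B=50] open={R2}
Step 4: cancel R2 -> on_hand[A=50 B=50] avail[A=50 B=50] open={}
Step 5: reserve R3 B 1 -> on_hand[A=50 B=50] avail[A=50 B=49] open={R3}
Step 6: reserve R4 A 6 -> on_hand[A=50 B=50] avail[A=44 B=49] open={R3,R4}
Step 7: reserve R5 A 6 -> on_hand[A=50 B=50] avail[A=38 B=49] open={R3,R4,R5}
Step 8: reserve R6 A 7 -> on_hand[A=50 B=50] avail[A=31 B=49] open={R3,R4,R5,R6}
Step 9: reserve R7 B 9 -> on_hand[A=50 B=50] avail[A=31 B=40] open={R3,R4,R5,R6,R7}
Step 10: commit R5 -> on_hand[A=44 B=50] avail[A=31 B=40] open={R3,R4,R6,R7}
Step 11: reserve R8 A 7 -> on_hand[A=44 B=50] avail[A=24 B=40] open={R3,R4,R6,R7,R8}
Step 12: commit R8 -> on_hand[A=37 B=50] avail[A=24 B=40] open={R3,R4,R6,R7}
Step 13: cancel R7 -> on_hand[A=37 B=50] avail[A=24 B=49] open={R3,R4,R6}
Step 14: reserve R9 B 5 -> on_hand[A=37 B=50] avail[A=24 B=44] open={R3,R4,R6,R9}
Step 15: commit R3 -> on_hand[A=37 B=49] avail[A=24 B=44] open={R4,R6,R9}
Step 16: reserve R10 B 7 -> on_hand[A=37 B=49] avail[A=24 B=37] open={R10,R4,R6,R9}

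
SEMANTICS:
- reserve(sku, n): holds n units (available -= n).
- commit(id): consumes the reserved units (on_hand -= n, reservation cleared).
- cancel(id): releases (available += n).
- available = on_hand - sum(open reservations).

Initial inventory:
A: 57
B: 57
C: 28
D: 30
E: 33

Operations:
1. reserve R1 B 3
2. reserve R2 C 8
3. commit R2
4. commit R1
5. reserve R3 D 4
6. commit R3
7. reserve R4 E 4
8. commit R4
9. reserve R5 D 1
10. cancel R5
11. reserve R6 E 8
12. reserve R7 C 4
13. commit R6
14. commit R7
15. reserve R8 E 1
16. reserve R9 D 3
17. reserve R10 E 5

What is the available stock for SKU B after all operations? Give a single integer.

Step 1: reserve R1 B 3 -> on_hand[A=57 B=57 C=28 D=30 E=33] avail[A=57 B=54 C=28 D=30 E=33] open={R1}
Step 2: reserve R2 C 8 -> on_hand[A=57 B=57 C=28 D=30 E=33] avail[A=57 B=54 C=20 D=30 E=33] open={R1,R2}
Step 3: commit R2 -> on_hand[A=57 B=57 C=20 D=30 E=33] avail[A=57 B=54 C=20 D=30 E=33] open={R1}
Step 4: commit R1 -> on_hand[A=57 B=54 C=20 D=30 E=33] avail[A=57 B=54 C=20 D=30 E=33] open={}
Step 5: reserve R3 D 4 -> on_hand[A=57 B=54 C=20 D=30 E=33] avail[A=57 B=54 C=20 D=26 E=33] open={R3}
Step 6: commit R3 -> on_hand[A=57 B=54 C=20 D=26 E=33] avail[A=57 B=54 C=20 D=26 E=33] open={}
Step 7: reserve R4 E 4 -> on_hand[A=57 B=54 C=20 D=26 E=33] avail[A=57 B=54 C=20 D=26 E=29] open={R4}
Step 8: commit R4 -> on_hand[A=57 B=54 C=20 D=26 E=29] avail[A=57 B=54 C=20 D=26 E=29] open={}
Step 9: reserve R5 D 1 -> on_hand[A=57 B=54 C=20 D=26 E=29] avail[A=57 B=54 C=20 D=25 E=29] open={R5}
Step 10: cancel R5 -> on_hand[A=57 B=54 C=20 D=26 E=29] avail[A=57 B=54 C=20 D=26 E=29] open={}
Step 11: reserve R6 E 8 -> on_hand[A=57 B=54 C=20 D=26 E=29] avail[A=57 B=54 C=20 D=26 E=21] open={R6}
Step 12: reserve R7 C 4 -> on_hand[A=57 B=54 C=20 D=26 E=29] avail[A=57 B=54 C=16 D=26 E=21] open={R6,R7}
Step 13: commit R6 -> on_hand[A=57 B=54 C=20 D=26 E=21] avail[A=57 B=54 C=16 D=26 E=21] open={R7}
Step 14: commit R7 -> on_hand[A=57 B=54 C=16 D=26 E=21] avail[A=57 B=54 C=16 D=26 E=21] open={}
Step 15: reserve R8 E 1 -> on_hand[A=57 B=54 C=16 D=26 E=21] avail[A=57 B=54 C=16 D=26 E=20] open={R8}
Step 16: reserve R9 D 3 -> on_hand[A=57 B=54 C=16 D=26 E=21] avail[A=57 B=54 C=16 D=23 E=20] open={R8,R9}
Step 17: reserve R10 E 5 -> on_hand[A=57 B=54 C=16 D=26 E=21] avail[A=57 B=54 C=16 D=23 E=15] open={R10,R8,R9}
Final available[B] = 54

Answer: 54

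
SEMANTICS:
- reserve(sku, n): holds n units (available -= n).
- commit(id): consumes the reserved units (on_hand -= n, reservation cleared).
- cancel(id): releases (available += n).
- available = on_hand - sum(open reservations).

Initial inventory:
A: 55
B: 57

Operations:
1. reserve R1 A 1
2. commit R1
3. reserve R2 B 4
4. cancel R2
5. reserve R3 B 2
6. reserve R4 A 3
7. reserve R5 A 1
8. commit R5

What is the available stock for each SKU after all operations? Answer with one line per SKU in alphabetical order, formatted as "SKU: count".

Answer: A: 50
B: 55

Derivation:
Step 1: reserve R1 A 1 -> on_hand[A=55 B=57] avail[A=54 B=57] open={R1}
Step 2: commit R1 -> on_hand[A=54 B=57] avail[A=54 B=57] open={}
Step 3: reserve R2 B 4 -> on_hand[A=54 B=57] avail[A=54 B=53] open={R2}
Step 4: cancel R2 -> on_hand[A=54 B=57] avail[A=54 B=57] open={}
Step 5: reserve R3 B 2 -> on_hand[A=54 B=57] avail[A=54 B=55] open={R3}
Step 6: reserve R4 A 3 -> on_hand[A=54 B=57] avail[A=51 B=55] open={R3,R4}
Step 7: reserve R5 A 1 -> on_hand[A=54 B=57] avail[A=50 B=55] open={R3,R4,R5}
Step 8: commit R5 -> on_hand[A=53 B=57] avail[A=50 B=55] open={R3,R4}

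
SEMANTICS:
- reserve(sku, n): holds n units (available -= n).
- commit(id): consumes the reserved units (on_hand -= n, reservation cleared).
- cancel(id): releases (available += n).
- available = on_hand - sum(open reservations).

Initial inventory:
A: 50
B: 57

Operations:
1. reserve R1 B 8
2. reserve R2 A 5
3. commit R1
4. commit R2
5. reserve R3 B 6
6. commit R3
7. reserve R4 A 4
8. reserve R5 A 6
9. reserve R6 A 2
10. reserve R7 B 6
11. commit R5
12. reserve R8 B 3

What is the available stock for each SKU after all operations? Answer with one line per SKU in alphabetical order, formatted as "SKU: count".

Answer: A: 33
B: 34

Derivation:
Step 1: reserve R1 B 8 -> on_hand[A=50 B=57] avail[A=50 B=49] open={R1}
Step 2: reserve R2 A 5 -> on_hand[A=50 B=57] avail[A=45 B=49] open={R1,R2}
Step 3: commit R1 -> on_hand[A=50 B=49] avail[A=45 B=49] open={R2}
Step 4: commit R2 -> on_hand[A=45 B=49] avail[A=45 B=49] open={}
Step 5: reserve R3 B 6 -> on_hand[A=45 B=49] avail[A=45 B=43] open={R3}
Step 6: commit R3 -> on_hand[A=45 B=43] avail[A=45 B=43] open={}
Step 7: reserve R4 A 4 -> on_hand[A=45 B=43] avail[A=41 B=43] open={R4}
Step 8: reserve R5 A 6 -> on_hand[A=45 B=43] avail[A=35 B=43] open={R4,R5}
Step 9: reserve R6 A 2 -> on_hand[A=45 B=43] avail[A=33 B=43] open={R4,R5,R6}
Step 10: reserve R7 B 6 -> on_hand[A=45 B=43] avail[A=33 B=37] open={R4,R5,R6,R7}
Step 11: commit R5 -> on_hand[A=39 B=43] avail[A=33 B=37] open={R4,R6,R7}
Step 12: reserve R8 B 3 -> on_hand[A=39 B=43] avail[A=33 B=34] open={R4,R6,R7,R8}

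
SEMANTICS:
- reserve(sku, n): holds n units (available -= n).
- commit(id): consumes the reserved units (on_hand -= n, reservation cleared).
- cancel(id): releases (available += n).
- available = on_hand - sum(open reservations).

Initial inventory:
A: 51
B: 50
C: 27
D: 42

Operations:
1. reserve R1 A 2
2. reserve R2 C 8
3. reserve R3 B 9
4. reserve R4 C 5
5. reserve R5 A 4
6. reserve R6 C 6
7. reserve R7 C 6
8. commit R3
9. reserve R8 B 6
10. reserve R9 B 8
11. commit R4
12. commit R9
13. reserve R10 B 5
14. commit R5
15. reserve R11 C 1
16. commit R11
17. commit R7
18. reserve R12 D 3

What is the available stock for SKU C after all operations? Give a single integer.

Answer: 1

Derivation:
Step 1: reserve R1 A 2 -> on_hand[A=51 B=50 C=27 D=42] avail[A=49 B=50 C=27 D=42] open={R1}
Step 2: reserve R2 C 8 -> on_hand[A=51 B=50 C=27 D=42] avail[A=49 B=50 C=19 D=42] open={R1,R2}
Step 3: reserve R3 B 9 -> on_hand[A=51 B=50 C=27 D=42] avail[A=49 B=41 C=19 D=42] open={R1,R2,R3}
Step 4: reserve R4 C 5 -> on_hand[A=51 B=50 C=27 D=42] avail[A=49 B=41 C=14 D=42] open={R1,R2,R3,R4}
Step 5: reserve R5 A 4 -> on_hand[A=51 B=50 C=27 D=42] avail[A=45 B=41 C=14 D=42] open={R1,R2,R3,R4,R5}
Step 6: reserve R6 C 6 -> on_hand[A=51 B=50 C=27 D=42] avail[A=45 B=41 C=8 D=42] open={R1,R2,R3,R4,R5,R6}
Step 7: reserve R7 C 6 -> on_hand[A=51 B=50 C=27 D=42] avail[A=45 B=41 C=2 D=42] open={R1,R2,R3,R4,R5,R6,R7}
Step 8: commit R3 -> on_hand[A=51 B=41 C=27 D=42] avail[A=45 B=41 C=2 D=42] open={R1,R2,R4,R5,R6,R7}
Step 9: reserve R8 B 6 -> on_hand[A=51 B=41 C=27 D=42] avail[A=45 B=35 C=2 D=42] open={R1,R2,R4,R5,R6,R7,R8}
Step 10: reserve R9 B 8 -> on_hand[A=51 B=41 C=27 D=42] avail[A=45 B=27 C=2 D=42] open={R1,R2,R4,R5,R6,R7,R8,R9}
Step 11: commit R4 -> on_hand[A=51 B=41 C=22 D=42] avail[A=45 B=27 C=2 D=42] open={R1,R2,R5,R6,R7,R8,R9}
Step 12: commit R9 -> on_hand[A=51 B=33 C=22 D=42] avail[A=45 B=27 C=2 D=42] open={R1,R2,R5,R6,R7,R8}
Step 13: reserve R10 B 5 -> on_hand[A=51 B=33 C=22 D=42] avail[A=45 B=22 C=2 D=42] open={R1,R10,R2,R5,R6,R7,R8}
Step 14: commit R5 -> on_hand[A=47 B=33 C=22 D=42] avail[A=45 B=22 C=2 D=42] open={R1,R10,R2,R6,R7,R8}
Step 15: reserve R11 C 1 -> on_hand[A=47 B=33 C=22 D=42] avail[A=45 B=22 C=1 D=42] open={R1,R10,R11,R2,R6,R7,R8}
Step 16: commit R11 -> on_hand[A=47 B=33 C=21 D=42] avail[A=45 B=22 C=1 D=42] open={R1,R10,R2,R6,R7,R8}
Step 17: commit R7 -> on_hand[A=47 B=33 C=15 D=42] avail[A=45 B=22 C=1 D=42] open={R1,R10,R2,R6,R8}
Step 18: reserve R12 D 3 -> on_hand[A=47 B=33 C=15 D=42] avail[A=45 B=22 C=1 D=39] open={R1,R10,R12,R2,R6,R8}
Final available[C] = 1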